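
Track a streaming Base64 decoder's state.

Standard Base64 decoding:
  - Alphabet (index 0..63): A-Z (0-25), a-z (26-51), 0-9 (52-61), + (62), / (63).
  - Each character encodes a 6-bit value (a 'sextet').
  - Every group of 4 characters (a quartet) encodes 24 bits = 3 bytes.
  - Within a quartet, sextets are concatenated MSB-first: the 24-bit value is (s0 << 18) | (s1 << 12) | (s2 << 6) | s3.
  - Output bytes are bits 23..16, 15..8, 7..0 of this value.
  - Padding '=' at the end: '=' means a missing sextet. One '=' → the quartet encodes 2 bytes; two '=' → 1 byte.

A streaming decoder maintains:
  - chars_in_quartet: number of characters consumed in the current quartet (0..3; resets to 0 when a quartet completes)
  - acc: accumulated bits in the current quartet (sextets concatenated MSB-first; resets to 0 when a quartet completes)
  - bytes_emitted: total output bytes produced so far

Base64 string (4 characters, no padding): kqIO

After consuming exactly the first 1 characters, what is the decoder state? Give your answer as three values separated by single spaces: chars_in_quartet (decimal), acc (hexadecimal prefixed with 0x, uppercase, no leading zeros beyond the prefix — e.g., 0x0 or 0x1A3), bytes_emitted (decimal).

After char 0 ('k'=36): chars_in_quartet=1 acc=0x24 bytes_emitted=0

Answer: 1 0x24 0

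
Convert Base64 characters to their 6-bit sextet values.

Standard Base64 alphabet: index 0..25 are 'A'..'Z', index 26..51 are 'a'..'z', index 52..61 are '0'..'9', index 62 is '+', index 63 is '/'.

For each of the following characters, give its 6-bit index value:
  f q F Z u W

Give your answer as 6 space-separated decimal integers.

'f': a..z range, 26 + ord('f') − ord('a') = 31
'q': a..z range, 26 + ord('q') − ord('a') = 42
'F': A..Z range, ord('F') − ord('A') = 5
'Z': A..Z range, ord('Z') − ord('A') = 25
'u': a..z range, 26 + ord('u') − ord('a') = 46
'W': A..Z range, ord('W') − ord('A') = 22

Answer: 31 42 5 25 46 22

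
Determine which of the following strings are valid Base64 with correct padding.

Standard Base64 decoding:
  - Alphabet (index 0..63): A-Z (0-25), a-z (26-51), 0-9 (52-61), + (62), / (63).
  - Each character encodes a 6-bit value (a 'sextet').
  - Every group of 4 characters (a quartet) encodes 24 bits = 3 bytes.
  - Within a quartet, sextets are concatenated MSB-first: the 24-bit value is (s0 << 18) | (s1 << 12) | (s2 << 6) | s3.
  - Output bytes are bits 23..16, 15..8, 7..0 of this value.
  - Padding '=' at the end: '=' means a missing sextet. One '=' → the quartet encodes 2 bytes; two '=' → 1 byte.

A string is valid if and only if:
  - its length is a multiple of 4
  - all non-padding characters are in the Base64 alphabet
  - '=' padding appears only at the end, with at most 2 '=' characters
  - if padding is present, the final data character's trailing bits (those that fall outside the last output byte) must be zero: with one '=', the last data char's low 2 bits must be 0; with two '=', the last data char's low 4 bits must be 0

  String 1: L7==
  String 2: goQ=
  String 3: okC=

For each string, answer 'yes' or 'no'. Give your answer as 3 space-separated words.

Answer: no yes no

Derivation:
String 1: 'L7==' → invalid (bad trailing bits)
String 2: 'goQ=' → valid
String 3: 'okC=' → invalid (bad trailing bits)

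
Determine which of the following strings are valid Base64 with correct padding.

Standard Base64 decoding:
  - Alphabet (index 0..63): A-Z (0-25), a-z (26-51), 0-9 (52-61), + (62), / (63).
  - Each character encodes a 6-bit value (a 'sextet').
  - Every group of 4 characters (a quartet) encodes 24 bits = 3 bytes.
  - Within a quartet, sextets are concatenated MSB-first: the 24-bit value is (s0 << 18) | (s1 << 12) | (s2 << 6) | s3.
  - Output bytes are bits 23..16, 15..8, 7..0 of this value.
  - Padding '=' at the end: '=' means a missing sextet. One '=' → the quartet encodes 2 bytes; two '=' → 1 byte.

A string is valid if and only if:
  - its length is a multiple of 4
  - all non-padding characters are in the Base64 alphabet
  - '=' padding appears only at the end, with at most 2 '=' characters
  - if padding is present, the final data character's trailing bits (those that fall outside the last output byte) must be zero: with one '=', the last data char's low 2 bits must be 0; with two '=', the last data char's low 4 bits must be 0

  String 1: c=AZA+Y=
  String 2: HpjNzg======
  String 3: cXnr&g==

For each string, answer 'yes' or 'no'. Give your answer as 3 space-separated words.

Answer: no no no

Derivation:
String 1: 'c=AZA+Y=' → invalid (bad char(s): ['=']; '=' in middle)
String 2: 'HpjNzg======' → invalid (6 pad chars (max 2))
String 3: 'cXnr&g==' → invalid (bad char(s): ['&'])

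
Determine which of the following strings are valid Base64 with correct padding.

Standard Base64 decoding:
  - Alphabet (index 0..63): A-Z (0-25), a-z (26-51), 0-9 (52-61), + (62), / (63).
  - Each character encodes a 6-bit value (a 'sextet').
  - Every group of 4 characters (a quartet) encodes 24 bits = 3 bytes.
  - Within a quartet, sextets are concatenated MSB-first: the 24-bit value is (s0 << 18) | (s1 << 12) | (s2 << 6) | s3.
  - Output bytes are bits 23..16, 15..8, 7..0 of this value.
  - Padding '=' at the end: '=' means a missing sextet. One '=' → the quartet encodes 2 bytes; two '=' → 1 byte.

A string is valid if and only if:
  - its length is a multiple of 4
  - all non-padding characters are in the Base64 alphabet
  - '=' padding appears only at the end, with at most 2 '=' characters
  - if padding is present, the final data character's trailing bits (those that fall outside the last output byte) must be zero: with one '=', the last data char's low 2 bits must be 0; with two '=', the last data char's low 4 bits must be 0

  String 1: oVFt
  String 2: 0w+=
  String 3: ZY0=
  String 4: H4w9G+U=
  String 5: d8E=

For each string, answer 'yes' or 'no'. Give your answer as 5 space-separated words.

Answer: yes no yes yes yes

Derivation:
String 1: 'oVFt' → valid
String 2: '0w+=' → invalid (bad trailing bits)
String 3: 'ZY0=' → valid
String 4: 'H4w9G+U=' → valid
String 5: 'd8E=' → valid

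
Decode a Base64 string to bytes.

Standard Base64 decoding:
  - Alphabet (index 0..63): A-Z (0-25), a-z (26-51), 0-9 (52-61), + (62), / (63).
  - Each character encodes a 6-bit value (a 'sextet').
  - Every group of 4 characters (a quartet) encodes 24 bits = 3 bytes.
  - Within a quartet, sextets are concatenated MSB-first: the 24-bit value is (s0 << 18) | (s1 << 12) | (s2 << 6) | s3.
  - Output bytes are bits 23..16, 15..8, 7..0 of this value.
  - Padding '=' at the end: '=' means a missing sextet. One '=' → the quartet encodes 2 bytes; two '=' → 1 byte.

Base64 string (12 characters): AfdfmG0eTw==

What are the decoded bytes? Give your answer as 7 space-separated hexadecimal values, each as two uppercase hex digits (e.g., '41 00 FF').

Answer: 01 F7 5F 98 6D 1E 4F

Derivation:
After char 0 ('A'=0): chars_in_quartet=1 acc=0x0 bytes_emitted=0
After char 1 ('f'=31): chars_in_quartet=2 acc=0x1F bytes_emitted=0
After char 2 ('d'=29): chars_in_quartet=3 acc=0x7DD bytes_emitted=0
After char 3 ('f'=31): chars_in_quartet=4 acc=0x1F75F -> emit 01 F7 5F, reset; bytes_emitted=3
After char 4 ('m'=38): chars_in_quartet=1 acc=0x26 bytes_emitted=3
After char 5 ('G'=6): chars_in_quartet=2 acc=0x986 bytes_emitted=3
After char 6 ('0'=52): chars_in_quartet=3 acc=0x261B4 bytes_emitted=3
After char 7 ('e'=30): chars_in_quartet=4 acc=0x986D1E -> emit 98 6D 1E, reset; bytes_emitted=6
After char 8 ('T'=19): chars_in_quartet=1 acc=0x13 bytes_emitted=6
After char 9 ('w'=48): chars_in_quartet=2 acc=0x4F0 bytes_emitted=6
Padding '==': partial quartet acc=0x4F0 -> emit 4F; bytes_emitted=7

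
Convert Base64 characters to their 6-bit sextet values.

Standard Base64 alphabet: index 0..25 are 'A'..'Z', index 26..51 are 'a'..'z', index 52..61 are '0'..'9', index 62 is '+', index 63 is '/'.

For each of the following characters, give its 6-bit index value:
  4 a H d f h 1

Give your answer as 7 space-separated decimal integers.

Answer: 56 26 7 29 31 33 53

Derivation:
'4': 0..9 range, 52 + ord('4') − ord('0') = 56
'a': a..z range, 26 + ord('a') − ord('a') = 26
'H': A..Z range, ord('H') − ord('A') = 7
'd': a..z range, 26 + ord('d') − ord('a') = 29
'f': a..z range, 26 + ord('f') − ord('a') = 31
'h': a..z range, 26 + ord('h') − ord('a') = 33
'1': 0..9 range, 52 + ord('1') − ord('0') = 53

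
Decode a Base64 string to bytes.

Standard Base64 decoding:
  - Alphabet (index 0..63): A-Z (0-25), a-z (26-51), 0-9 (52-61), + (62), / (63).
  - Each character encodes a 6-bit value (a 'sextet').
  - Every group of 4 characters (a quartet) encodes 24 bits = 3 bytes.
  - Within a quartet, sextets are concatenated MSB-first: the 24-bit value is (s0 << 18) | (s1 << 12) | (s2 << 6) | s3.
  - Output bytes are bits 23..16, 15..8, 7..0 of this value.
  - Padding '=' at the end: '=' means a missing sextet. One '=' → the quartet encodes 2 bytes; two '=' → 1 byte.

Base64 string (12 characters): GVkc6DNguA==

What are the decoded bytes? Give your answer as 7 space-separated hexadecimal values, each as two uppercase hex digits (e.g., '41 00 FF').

Answer: 19 59 1C E8 33 60 B8

Derivation:
After char 0 ('G'=6): chars_in_quartet=1 acc=0x6 bytes_emitted=0
After char 1 ('V'=21): chars_in_quartet=2 acc=0x195 bytes_emitted=0
After char 2 ('k'=36): chars_in_quartet=3 acc=0x6564 bytes_emitted=0
After char 3 ('c'=28): chars_in_quartet=4 acc=0x19591C -> emit 19 59 1C, reset; bytes_emitted=3
After char 4 ('6'=58): chars_in_quartet=1 acc=0x3A bytes_emitted=3
After char 5 ('D'=3): chars_in_quartet=2 acc=0xE83 bytes_emitted=3
After char 6 ('N'=13): chars_in_quartet=3 acc=0x3A0CD bytes_emitted=3
After char 7 ('g'=32): chars_in_quartet=4 acc=0xE83360 -> emit E8 33 60, reset; bytes_emitted=6
After char 8 ('u'=46): chars_in_quartet=1 acc=0x2E bytes_emitted=6
After char 9 ('A'=0): chars_in_quartet=2 acc=0xB80 bytes_emitted=6
Padding '==': partial quartet acc=0xB80 -> emit B8; bytes_emitted=7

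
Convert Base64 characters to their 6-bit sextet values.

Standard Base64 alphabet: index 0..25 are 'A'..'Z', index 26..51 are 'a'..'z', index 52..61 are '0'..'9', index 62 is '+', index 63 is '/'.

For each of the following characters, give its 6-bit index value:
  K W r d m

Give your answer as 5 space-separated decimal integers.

'K': A..Z range, ord('K') − ord('A') = 10
'W': A..Z range, ord('W') − ord('A') = 22
'r': a..z range, 26 + ord('r') − ord('a') = 43
'd': a..z range, 26 + ord('d') − ord('a') = 29
'm': a..z range, 26 + ord('m') − ord('a') = 38

Answer: 10 22 43 29 38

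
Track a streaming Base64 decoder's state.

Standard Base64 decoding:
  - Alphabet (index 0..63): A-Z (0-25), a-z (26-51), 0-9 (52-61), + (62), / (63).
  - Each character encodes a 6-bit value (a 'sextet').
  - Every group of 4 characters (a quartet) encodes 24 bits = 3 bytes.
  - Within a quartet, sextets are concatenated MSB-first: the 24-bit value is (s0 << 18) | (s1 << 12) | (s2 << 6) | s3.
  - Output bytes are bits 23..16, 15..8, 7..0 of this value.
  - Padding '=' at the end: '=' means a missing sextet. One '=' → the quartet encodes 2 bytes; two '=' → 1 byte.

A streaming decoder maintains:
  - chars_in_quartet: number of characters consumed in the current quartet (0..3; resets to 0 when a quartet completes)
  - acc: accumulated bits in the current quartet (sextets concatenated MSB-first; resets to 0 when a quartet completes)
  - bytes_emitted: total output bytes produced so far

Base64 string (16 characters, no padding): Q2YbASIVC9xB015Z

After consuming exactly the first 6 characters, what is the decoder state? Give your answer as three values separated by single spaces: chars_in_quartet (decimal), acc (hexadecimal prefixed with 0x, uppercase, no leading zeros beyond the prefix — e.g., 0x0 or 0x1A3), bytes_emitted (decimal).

Answer: 2 0x12 3

Derivation:
After char 0 ('Q'=16): chars_in_quartet=1 acc=0x10 bytes_emitted=0
After char 1 ('2'=54): chars_in_quartet=2 acc=0x436 bytes_emitted=0
After char 2 ('Y'=24): chars_in_quartet=3 acc=0x10D98 bytes_emitted=0
After char 3 ('b'=27): chars_in_quartet=4 acc=0x43661B -> emit 43 66 1B, reset; bytes_emitted=3
After char 4 ('A'=0): chars_in_quartet=1 acc=0x0 bytes_emitted=3
After char 5 ('S'=18): chars_in_quartet=2 acc=0x12 bytes_emitted=3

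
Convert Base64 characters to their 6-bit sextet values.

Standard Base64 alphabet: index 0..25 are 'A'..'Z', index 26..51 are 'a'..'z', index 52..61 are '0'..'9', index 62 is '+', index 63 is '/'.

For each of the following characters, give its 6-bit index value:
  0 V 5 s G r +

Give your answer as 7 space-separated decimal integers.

'0': 0..9 range, 52 + ord('0') − ord('0') = 52
'V': A..Z range, ord('V') − ord('A') = 21
'5': 0..9 range, 52 + ord('5') − ord('0') = 57
's': a..z range, 26 + ord('s') − ord('a') = 44
'G': A..Z range, ord('G') − ord('A') = 6
'r': a..z range, 26 + ord('r') − ord('a') = 43
'+': index 62

Answer: 52 21 57 44 6 43 62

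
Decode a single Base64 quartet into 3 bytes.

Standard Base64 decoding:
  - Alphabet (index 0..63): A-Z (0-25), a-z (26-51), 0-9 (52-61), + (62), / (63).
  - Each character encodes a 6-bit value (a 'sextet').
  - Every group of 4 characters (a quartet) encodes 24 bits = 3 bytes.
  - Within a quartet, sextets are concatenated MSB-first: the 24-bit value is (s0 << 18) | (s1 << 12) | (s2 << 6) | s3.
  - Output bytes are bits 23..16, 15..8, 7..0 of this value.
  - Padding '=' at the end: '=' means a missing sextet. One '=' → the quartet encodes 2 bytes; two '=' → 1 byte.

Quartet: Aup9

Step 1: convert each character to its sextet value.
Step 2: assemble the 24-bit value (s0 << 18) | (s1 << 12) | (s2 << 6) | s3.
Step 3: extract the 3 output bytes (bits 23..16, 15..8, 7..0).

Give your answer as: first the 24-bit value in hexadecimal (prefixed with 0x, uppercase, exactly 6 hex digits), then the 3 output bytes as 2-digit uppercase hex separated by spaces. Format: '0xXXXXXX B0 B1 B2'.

Answer: 0x02EA7D 02 EA 7D

Derivation:
Sextets: A=0, u=46, p=41, 9=61
24-bit: (0<<18) | (46<<12) | (41<<6) | 61
      = 0x000000 | 0x02E000 | 0x000A40 | 0x00003D
      = 0x02EA7D
Bytes: (v>>16)&0xFF=02, (v>>8)&0xFF=EA, v&0xFF=7D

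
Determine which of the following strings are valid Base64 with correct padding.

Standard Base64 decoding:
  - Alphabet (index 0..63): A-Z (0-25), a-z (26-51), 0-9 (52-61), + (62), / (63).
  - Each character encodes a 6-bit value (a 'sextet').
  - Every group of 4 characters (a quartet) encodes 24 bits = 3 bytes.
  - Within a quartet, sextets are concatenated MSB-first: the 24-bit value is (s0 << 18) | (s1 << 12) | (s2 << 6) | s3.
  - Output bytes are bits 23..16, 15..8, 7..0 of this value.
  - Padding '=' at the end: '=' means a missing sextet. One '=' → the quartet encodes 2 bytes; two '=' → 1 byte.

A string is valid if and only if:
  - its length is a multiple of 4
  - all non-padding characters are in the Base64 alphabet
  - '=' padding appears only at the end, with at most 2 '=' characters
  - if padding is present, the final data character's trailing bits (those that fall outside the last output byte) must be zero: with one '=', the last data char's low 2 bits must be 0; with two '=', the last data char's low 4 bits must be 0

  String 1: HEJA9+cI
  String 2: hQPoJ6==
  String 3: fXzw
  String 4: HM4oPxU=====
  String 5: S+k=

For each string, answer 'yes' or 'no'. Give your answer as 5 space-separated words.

Answer: yes no yes no yes

Derivation:
String 1: 'HEJA9+cI' → valid
String 2: 'hQPoJ6==' → invalid (bad trailing bits)
String 3: 'fXzw' → valid
String 4: 'HM4oPxU=====' → invalid (5 pad chars (max 2))
String 5: 'S+k=' → valid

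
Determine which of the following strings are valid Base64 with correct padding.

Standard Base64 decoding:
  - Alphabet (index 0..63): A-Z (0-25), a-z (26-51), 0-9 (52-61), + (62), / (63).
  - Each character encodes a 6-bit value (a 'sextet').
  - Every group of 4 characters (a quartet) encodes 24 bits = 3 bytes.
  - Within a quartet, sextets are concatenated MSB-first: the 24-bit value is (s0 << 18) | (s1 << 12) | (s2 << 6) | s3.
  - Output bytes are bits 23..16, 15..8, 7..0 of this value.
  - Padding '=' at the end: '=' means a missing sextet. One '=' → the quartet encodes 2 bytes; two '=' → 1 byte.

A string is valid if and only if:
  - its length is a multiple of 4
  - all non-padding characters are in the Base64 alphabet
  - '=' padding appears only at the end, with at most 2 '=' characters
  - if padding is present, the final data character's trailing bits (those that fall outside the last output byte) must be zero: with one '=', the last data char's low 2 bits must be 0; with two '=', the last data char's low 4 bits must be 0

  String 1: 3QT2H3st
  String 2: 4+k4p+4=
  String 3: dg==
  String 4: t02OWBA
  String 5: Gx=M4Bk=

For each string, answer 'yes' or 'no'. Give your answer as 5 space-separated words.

String 1: '3QT2H3st' → valid
String 2: '4+k4p+4=' → valid
String 3: 'dg==' → valid
String 4: 't02OWBA' → invalid (len=7 not mult of 4)
String 5: 'Gx=M4Bk=' → invalid (bad char(s): ['=']; '=' in middle)

Answer: yes yes yes no no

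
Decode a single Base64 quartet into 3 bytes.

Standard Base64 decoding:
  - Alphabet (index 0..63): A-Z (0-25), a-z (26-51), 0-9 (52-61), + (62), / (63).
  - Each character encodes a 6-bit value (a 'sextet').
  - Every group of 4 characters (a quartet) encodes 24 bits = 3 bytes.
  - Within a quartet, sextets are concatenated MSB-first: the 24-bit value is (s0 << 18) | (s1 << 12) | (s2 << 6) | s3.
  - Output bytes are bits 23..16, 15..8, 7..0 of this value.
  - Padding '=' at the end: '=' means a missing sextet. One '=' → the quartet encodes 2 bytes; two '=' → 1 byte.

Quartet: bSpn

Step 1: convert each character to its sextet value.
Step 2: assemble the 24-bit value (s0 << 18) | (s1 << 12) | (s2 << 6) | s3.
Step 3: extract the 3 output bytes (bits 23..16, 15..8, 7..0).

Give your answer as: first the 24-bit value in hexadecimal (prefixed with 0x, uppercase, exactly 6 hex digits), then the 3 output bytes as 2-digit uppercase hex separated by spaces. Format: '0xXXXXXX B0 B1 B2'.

Sextets: b=27, S=18, p=41, n=39
24-bit: (27<<18) | (18<<12) | (41<<6) | 39
      = 0x6C0000 | 0x012000 | 0x000A40 | 0x000027
      = 0x6D2A67
Bytes: (v>>16)&0xFF=6D, (v>>8)&0xFF=2A, v&0xFF=67

Answer: 0x6D2A67 6D 2A 67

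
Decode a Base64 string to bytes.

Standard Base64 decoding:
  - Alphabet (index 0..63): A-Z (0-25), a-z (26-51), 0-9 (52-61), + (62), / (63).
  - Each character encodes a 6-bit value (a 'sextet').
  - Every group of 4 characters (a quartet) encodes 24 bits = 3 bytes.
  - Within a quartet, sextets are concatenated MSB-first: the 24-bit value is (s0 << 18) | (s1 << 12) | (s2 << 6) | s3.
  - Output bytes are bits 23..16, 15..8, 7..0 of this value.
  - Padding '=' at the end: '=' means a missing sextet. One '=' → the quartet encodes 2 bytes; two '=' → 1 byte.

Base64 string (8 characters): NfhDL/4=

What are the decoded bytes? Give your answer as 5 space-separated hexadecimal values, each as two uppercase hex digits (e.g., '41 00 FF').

Answer: 35 F8 43 2F FE

Derivation:
After char 0 ('N'=13): chars_in_quartet=1 acc=0xD bytes_emitted=0
After char 1 ('f'=31): chars_in_quartet=2 acc=0x35F bytes_emitted=0
After char 2 ('h'=33): chars_in_quartet=3 acc=0xD7E1 bytes_emitted=0
After char 3 ('D'=3): chars_in_quartet=4 acc=0x35F843 -> emit 35 F8 43, reset; bytes_emitted=3
After char 4 ('L'=11): chars_in_quartet=1 acc=0xB bytes_emitted=3
After char 5 ('/'=63): chars_in_quartet=2 acc=0x2FF bytes_emitted=3
After char 6 ('4'=56): chars_in_quartet=3 acc=0xBFF8 bytes_emitted=3
Padding '=': partial quartet acc=0xBFF8 -> emit 2F FE; bytes_emitted=5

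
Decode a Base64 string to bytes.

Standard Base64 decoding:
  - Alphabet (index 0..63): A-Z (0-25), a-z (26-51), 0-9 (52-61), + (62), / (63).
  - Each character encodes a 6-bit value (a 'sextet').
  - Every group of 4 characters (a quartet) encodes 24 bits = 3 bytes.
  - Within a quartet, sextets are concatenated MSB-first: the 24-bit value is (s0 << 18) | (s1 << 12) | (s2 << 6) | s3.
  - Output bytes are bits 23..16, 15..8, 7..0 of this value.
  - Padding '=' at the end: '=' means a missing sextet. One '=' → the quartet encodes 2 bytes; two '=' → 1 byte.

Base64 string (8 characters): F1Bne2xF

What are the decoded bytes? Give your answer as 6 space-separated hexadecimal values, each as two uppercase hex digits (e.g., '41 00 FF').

After char 0 ('F'=5): chars_in_quartet=1 acc=0x5 bytes_emitted=0
After char 1 ('1'=53): chars_in_quartet=2 acc=0x175 bytes_emitted=0
After char 2 ('B'=1): chars_in_quartet=3 acc=0x5D41 bytes_emitted=0
After char 3 ('n'=39): chars_in_quartet=4 acc=0x175067 -> emit 17 50 67, reset; bytes_emitted=3
After char 4 ('e'=30): chars_in_quartet=1 acc=0x1E bytes_emitted=3
After char 5 ('2'=54): chars_in_quartet=2 acc=0x7B6 bytes_emitted=3
After char 6 ('x'=49): chars_in_quartet=3 acc=0x1EDB1 bytes_emitted=3
After char 7 ('F'=5): chars_in_quartet=4 acc=0x7B6C45 -> emit 7B 6C 45, reset; bytes_emitted=6

Answer: 17 50 67 7B 6C 45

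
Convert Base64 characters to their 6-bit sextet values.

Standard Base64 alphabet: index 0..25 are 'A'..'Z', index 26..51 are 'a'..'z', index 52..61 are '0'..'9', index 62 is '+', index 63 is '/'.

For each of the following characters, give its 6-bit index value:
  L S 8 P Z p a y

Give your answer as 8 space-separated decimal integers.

'L': A..Z range, ord('L') − ord('A') = 11
'S': A..Z range, ord('S') − ord('A') = 18
'8': 0..9 range, 52 + ord('8') − ord('0') = 60
'P': A..Z range, ord('P') − ord('A') = 15
'Z': A..Z range, ord('Z') − ord('A') = 25
'p': a..z range, 26 + ord('p') − ord('a') = 41
'a': a..z range, 26 + ord('a') − ord('a') = 26
'y': a..z range, 26 + ord('y') − ord('a') = 50

Answer: 11 18 60 15 25 41 26 50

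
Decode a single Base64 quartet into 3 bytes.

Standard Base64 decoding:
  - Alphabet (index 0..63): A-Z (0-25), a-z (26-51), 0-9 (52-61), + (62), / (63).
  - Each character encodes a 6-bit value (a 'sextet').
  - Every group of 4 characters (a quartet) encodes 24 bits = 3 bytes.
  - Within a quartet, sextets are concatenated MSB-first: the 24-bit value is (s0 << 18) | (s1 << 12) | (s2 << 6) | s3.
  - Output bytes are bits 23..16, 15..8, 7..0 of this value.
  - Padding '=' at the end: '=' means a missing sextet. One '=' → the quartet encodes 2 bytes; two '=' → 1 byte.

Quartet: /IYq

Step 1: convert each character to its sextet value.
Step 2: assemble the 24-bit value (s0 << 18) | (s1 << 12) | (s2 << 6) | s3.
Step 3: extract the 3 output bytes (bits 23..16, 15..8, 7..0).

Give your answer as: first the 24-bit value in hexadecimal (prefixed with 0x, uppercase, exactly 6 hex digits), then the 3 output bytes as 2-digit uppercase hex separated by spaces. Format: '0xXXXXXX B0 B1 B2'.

Answer: 0xFC862A FC 86 2A

Derivation:
Sextets: /=63, I=8, Y=24, q=42
24-bit: (63<<18) | (8<<12) | (24<<6) | 42
      = 0xFC0000 | 0x008000 | 0x000600 | 0x00002A
      = 0xFC862A
Bytes: (v>>16)&0xFF=FC, (v>>8)&0xFF=86, v&0xFF=2A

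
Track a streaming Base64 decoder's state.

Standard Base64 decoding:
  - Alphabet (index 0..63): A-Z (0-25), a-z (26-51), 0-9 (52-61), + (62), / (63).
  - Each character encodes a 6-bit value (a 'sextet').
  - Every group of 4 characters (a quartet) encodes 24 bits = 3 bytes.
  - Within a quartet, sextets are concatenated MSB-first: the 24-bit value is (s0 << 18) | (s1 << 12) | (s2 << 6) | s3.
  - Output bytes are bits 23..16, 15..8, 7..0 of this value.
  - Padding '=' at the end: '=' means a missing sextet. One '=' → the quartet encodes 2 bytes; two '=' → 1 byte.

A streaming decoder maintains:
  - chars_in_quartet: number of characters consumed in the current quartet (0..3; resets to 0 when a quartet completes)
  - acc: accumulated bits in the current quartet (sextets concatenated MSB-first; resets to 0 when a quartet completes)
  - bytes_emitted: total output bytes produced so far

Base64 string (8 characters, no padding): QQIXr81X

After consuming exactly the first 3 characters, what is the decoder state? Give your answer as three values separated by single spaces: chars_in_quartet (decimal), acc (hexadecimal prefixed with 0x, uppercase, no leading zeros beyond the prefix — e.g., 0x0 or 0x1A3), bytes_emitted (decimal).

After char 0 ('Q'=16): chars_in_quartet=1 acc=0x10 bytes_emitted=0
After char 1 ('Q'=16): chars_in_quartet=2 acc=0x410 bytes_emitted=0
After char 2 ('I'=8): chars_in_quartet=3 acc=0x10408 bytes_emitted=0

Answer: 3 0x10408 0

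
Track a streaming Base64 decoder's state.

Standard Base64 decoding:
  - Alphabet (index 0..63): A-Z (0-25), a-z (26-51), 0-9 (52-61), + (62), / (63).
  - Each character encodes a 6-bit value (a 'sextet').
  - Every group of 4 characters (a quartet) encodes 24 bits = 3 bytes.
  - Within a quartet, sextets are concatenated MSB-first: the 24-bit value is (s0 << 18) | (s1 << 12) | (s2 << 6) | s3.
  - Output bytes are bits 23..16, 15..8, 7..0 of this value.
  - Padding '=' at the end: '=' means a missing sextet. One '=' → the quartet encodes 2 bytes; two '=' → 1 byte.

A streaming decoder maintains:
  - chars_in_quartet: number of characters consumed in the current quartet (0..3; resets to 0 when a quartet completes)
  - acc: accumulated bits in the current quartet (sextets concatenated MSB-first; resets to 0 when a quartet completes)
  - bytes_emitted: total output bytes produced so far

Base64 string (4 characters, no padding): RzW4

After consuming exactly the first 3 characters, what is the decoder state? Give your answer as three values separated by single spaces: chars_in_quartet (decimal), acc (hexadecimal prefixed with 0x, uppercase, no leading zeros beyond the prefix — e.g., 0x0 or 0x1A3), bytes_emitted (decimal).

After char 0 ('R'=17): chars_in_quartet=1 acc=0x11 bytes_emitted=0
After char 1 ('z'=51): chars_in_quartet=2 acc=0x473 bytes_emitted=0
After char 2 ('W'=22): chars_in_quartet=3 acc=0x11CD6 bytes_emitted=0

Answer: 3 0x11CD6 0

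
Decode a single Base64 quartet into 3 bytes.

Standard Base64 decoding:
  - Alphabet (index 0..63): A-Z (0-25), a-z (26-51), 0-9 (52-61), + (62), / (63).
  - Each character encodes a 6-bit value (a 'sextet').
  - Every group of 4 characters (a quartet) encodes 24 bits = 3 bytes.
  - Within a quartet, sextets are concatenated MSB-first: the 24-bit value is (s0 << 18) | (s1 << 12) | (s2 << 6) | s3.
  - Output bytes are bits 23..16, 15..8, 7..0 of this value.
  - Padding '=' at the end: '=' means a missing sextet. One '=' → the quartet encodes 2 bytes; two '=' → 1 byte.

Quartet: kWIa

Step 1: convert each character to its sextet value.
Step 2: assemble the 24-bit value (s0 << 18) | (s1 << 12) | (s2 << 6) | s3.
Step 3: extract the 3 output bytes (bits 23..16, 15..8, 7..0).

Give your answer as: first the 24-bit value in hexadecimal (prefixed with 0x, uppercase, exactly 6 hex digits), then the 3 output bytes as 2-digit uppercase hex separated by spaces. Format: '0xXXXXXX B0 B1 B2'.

Sextets: k=36, W=22, I=8, a=26
24-bit: (36<<18) | (22<<12) | (8<<6) | 26
      = 0x900000 | 0x016000 | 0x000200 | 0x00001A
      = 0x91621A
Bytes: (v>>16)&0xFF=91, (v>>8)&0xFF=62, v&0xFF=1A

Answer: 0x91621A 91 62 1A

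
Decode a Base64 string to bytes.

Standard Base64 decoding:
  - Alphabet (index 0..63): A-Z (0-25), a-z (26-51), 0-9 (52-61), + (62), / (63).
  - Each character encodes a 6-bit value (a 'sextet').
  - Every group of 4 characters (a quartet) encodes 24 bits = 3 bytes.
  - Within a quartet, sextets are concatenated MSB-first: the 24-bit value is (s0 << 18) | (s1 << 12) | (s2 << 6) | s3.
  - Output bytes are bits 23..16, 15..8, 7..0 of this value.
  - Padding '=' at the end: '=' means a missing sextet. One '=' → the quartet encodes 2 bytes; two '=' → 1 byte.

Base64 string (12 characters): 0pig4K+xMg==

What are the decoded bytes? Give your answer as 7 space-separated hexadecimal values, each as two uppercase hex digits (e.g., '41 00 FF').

Answer: D2 98 A0 E0 AF B1 32

Derivation:
After char 0 ('0'=52): chars_in_quartet=1 acc=0x34 bytes_emitted=0
After char 1 ('p'=41): chars_in_quartet=2 acc=0xD29 bytes_emitted=0
After char 2 ('i'=34): chars_in_quartet=3 acc=0x34A62 bytes_emitted=0
After char 3 ('g'=32): chars_in_quartet=4 acc=0xD298A0 -> emit D2 98 A0, reset; bytes_emitted=3
After char 4 ('4'=56): chars_in_quartet=1 acc=0x38 bytes_emitted=3
After char 5 ('K'=10): chars_in_quartet=2 acc=0xE0A bytes_emitted=3
After char 6 ('+'=62): chars_in_quartet=3 acc=0x382BE bytes_emitted=3
After char 7 ('x'=49): chars_in_quartet=4 acc=0xE0AFB1 -> emit E0 AF B1, reset; bytes_emitted=6
After char 8 ('M'=12): chars_in_quartet=1 acc=0xC bytes_emitted=6
After char 9 ('g'=32): chars_in_quartet=2 acc=0x320 bytes_emitted=6
Padding '==': partial quartet acc=0x320 -> emit 32; bytes_emitted=7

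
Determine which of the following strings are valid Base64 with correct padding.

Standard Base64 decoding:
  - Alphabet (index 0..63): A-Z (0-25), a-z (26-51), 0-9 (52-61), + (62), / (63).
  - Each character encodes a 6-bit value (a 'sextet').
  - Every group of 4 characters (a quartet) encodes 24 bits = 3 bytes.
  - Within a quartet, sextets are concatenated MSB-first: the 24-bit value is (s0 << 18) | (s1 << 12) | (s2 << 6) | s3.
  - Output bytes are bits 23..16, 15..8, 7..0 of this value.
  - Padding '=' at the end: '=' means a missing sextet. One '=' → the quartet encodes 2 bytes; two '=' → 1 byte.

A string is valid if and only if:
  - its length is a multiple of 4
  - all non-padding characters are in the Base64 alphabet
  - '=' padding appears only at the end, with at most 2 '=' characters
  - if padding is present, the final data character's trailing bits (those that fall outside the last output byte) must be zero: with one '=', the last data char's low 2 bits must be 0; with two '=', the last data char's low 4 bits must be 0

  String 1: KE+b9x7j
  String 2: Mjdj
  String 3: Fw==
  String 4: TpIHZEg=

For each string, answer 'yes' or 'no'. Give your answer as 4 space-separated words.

Answer: yes yes yes yes

Derivation:
String 1: 'KE+b9x7j' → valid
String 2: 'Mjdj' → valid
String 3: 'Fw==' → valid
String 4: 'TpIHZEg=' → valid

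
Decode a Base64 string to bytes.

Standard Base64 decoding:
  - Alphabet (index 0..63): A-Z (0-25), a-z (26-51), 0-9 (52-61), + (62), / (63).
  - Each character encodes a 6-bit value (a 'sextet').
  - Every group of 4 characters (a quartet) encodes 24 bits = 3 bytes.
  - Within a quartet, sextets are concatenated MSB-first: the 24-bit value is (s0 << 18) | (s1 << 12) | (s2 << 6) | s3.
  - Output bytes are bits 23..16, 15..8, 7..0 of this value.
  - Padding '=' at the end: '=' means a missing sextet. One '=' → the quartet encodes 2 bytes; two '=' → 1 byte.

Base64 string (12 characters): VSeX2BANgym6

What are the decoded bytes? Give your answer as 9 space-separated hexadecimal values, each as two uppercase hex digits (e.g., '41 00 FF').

After char 0 ('V'=21): chars_in_quartet=1 acc=0x15 bytes_emitted=0
After char 1 ('S'=18): chars_in_quartet=2 acc=0x552 bytes_emitted=0
After char 2 ('e'=30): chars_in_quartet=3 acc=0x1549E bytes_emitted=0
After char 3 ('X'=23): chars_in_quartet=4 acc=0x552797 -> emit 55 27 97, reset; bytes_emitted=3
After char 4 ('2'=54): chars_in_quartet=1 acc=0x36 bytes_emitted=3
After char 5 ('B'=1): chars_in_quartet=2 acc=0xD81 bytes_emitted=3
After char 6 ('A'=0): chars_in_quartet=3 acc=0x36040 bytes_emitted=3
After char 7 ('N'=13): chars_in_quartet=4 acc=0xD8100D -> emit D8 10 0D, reset; bytes_emitted=6
After char 8 ('g'=32): chars_in_quartet=1 acc=0x20 bytes_emitted=6
After char 9 ('y'=50): chars_in_quartet=2 acc=0x832 bytes_emitted=6
After char 10 ('m'=38): chars_in_quartet=3 acc=0x20CA6 bytes_emitted=6
After char 11 ('6'=58): chars_in_quartet=4 acc=0x8329BA -> emit 83 29 BA, reset; bytes_emitted=9

Answer: 55 27 97 D8 10 0D 83 29 BA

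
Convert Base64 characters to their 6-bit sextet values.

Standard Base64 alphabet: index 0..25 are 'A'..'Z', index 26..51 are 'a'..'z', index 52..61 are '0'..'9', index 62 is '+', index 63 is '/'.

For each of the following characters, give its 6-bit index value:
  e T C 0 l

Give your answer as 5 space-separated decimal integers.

'e': a..z range, 26 + ord('e') − ord('a') = 30
'T': A..Z range, ord('T') − ord('A') = 19
'C': A..Z range, ord('C') − ord('A') = 2
'0': 0..9 range, 52 + ord('0') − ord('0') = 52
'l': a..z range, 26 + ord('l') − ord('a') = 37

Answer: 30 19 2 52 37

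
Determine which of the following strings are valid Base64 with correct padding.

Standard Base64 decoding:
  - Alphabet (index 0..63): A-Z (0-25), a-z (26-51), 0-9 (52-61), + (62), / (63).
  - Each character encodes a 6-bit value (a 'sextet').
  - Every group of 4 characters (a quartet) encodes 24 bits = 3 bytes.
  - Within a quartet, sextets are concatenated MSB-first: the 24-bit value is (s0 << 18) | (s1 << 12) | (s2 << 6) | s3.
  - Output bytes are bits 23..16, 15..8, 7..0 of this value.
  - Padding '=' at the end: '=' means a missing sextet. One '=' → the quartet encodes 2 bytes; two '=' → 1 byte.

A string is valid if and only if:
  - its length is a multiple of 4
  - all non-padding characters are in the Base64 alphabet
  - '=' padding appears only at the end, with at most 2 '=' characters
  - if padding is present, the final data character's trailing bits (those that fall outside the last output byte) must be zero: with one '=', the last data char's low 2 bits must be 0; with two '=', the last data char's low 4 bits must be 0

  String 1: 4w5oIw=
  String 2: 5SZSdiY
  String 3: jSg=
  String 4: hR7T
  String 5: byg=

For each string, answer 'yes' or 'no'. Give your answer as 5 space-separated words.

Answer: no no yes yes yes

Derivation:
String 1: '4w5oIw=' → invalid (len=7 not mult of 4)
String 2: '5SZSdiY' → invalid (len=7 not mult of 4)
String 3: 'jSg=' → valid
String 4: 'hR7T' → valid
String 5: 'byg=' → valid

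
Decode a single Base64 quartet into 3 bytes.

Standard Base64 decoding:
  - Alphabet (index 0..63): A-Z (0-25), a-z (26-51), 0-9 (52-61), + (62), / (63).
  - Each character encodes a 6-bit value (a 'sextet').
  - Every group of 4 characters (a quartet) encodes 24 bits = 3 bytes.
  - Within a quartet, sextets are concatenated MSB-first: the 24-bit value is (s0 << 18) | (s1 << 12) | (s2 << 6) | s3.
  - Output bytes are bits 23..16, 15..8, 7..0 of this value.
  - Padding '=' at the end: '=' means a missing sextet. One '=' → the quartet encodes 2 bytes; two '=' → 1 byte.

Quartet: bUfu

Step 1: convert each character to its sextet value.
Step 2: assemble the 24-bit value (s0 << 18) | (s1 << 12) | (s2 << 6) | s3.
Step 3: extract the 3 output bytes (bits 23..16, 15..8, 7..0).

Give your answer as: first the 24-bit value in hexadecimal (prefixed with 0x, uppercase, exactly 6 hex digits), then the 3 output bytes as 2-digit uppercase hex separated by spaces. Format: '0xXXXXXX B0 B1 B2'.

Answer: 0x6D47EE 6D 47 EE

Derivation:
Sextets: b=27, U=20, f=31, u=46
24-bit: (27<<18) | (20<<12) | (31<<6) | 46
      = 0x6C0000 | 0x014000 | 0x0007C0 | 0x00002E
      = 0x6D47EE
Bytes: (v>>16)&0xFF=6D, (v>>8)&0xFF=47, v&0xFF=EE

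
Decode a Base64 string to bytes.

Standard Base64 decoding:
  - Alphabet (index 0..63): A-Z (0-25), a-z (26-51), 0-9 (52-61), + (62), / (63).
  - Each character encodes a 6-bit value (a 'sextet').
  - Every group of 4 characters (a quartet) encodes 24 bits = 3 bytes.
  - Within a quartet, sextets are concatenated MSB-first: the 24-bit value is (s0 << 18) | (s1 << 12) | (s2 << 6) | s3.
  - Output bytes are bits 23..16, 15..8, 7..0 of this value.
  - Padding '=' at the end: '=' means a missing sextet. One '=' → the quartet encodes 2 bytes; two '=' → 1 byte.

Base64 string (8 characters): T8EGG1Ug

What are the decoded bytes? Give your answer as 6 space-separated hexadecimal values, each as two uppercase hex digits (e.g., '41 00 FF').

After char 0 ('T'=19): chars_in_quartet=1 acc=0x13 bytes_emitted=0
After char 1 ('8'=60): chars_in_quartet=2 acc=0x4FC bytes_emitted=0
After char 2 ('E'=4): chars_in_quartet=3 acc=0x13F04 bytes_emitted=0
After char 3 ('G'=6): chars_in_quartet=4 acc=0x4FC106 -> emit 4F C1 06, reset; bytes_emitted=3
After char 4 ('G'=6): chars_in_quartet=1 acc=0x6 bytes_emitted=3
After char 5 ('1'=53): chars_in_quartet=2 acc=0x1B5 bytes_emitted=3
After char 6 ('U'=20): chars_in_quartet=3 acc=0x6D54 bytes_emitted=3
After char 7 ('g'=32): chars_in_quartet=4 acc=0x1B5520 -> emit 1B 55 20, reset; bytes_emitted=6

Answer: 4F C1 06 1B 55 20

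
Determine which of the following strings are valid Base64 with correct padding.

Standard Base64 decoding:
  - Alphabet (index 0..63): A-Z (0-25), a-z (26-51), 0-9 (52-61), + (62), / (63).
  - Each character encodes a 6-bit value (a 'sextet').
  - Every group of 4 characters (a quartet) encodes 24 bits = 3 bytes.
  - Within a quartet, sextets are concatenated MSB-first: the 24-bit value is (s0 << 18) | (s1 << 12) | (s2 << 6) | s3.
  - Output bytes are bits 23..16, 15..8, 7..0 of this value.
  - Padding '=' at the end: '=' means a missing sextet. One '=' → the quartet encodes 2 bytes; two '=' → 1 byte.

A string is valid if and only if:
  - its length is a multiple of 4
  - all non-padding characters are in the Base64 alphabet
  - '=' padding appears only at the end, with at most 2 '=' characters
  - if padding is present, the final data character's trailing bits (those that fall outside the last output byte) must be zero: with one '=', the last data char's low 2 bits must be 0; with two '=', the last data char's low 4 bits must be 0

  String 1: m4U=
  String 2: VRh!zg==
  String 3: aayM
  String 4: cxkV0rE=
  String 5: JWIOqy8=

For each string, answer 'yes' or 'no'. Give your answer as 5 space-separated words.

Answer: yes no yes yes yes

Derivation:
String 1: 'm4U=' → valid
String 2: 'VRh!zg==' → invalid (bad char(s): ['!'])
String 3: 'aayM' → valid
String 4: 'cxkV0rE=' → valid
String 5: 'JWIOqy8=' → valid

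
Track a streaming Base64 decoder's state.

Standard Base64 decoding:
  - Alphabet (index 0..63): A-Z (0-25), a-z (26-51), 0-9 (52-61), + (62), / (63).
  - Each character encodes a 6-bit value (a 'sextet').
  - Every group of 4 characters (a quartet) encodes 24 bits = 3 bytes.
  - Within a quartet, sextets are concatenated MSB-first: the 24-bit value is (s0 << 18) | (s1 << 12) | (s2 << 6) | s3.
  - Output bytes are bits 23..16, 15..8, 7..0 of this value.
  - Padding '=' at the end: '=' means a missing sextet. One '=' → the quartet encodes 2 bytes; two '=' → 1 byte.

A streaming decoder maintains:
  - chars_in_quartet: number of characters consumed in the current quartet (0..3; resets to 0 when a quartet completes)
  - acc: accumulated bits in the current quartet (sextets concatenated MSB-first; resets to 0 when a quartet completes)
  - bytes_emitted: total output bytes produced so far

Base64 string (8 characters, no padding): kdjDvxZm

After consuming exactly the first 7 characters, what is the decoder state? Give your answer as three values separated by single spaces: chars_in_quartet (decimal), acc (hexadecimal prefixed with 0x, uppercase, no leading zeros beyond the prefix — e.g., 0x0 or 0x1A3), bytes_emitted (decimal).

After char 0 ('k'=36): chars_in_quartet=1 acc=0x24 bytes_emitted=0
After char 1 ('d'=29): chars_in_quartet=2 acc=0x91D bytes_emitted=0
After char 2 ('j'=35): chars_in_quartet=3 acc=0x24763 bytes_emitted=0
After char 3 ('D'=3): chars_in_quartet=4 acc=0x91D8C3 -> emit 91 D8 C3, reset; bytes_emitted=3
After char 4 ('v'=47): chars_in_quartet=1 acc=0x2F bytes_emitted=3
After char 5 ('x'=49): chars_in_quartet=2 acc=0xBF1 bytes_emitted=3
After char 6 ('Z'=25): chars_in_quartet=3 acc=0x2FC59 bytes_emitted=3

Answer: 3 0x2FC59 3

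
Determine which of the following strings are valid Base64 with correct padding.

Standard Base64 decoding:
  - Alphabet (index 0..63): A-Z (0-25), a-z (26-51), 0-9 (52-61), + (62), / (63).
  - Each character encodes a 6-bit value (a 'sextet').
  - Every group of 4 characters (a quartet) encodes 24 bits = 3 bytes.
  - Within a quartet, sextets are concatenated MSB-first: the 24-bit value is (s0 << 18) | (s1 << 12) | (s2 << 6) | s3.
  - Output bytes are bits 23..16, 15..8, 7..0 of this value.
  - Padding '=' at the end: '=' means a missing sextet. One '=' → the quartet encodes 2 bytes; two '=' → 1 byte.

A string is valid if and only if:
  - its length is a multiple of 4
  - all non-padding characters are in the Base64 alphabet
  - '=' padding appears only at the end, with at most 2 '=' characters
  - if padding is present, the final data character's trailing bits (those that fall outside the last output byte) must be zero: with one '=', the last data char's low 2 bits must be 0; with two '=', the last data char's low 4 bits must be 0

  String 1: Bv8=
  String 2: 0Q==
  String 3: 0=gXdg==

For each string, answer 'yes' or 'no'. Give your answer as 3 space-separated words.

Answer: yes yes no

Derivation:
String 1: 'Bv8=' → valid
String 2: '0Q==' → valid
String 3: '0=gXdg==' → invalid (bad char(s): ['=']; '=' in middle)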